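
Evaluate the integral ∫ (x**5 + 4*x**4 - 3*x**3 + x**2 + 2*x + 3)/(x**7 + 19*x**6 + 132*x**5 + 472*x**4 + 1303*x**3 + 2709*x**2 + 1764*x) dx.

Factor the denominator: x*(x + 1)*(x + 4)*(x + 7)**2*(x**2 + 9).
Partial-fraction decomposition: (1127*x - 9948)/(63075*(x**2 + 9)) - 32395/(370881*(x + 7)) + 1534/(1827*(x + 7)**2) + 203/(2700*(x + 4)) - 1/(135*(x + 1)) + 1/(588*x).
Integrate each term; A/(x−a) gives A·log|x−a|; the (Bx+D)/(x²+p²) term gives a log and an atan.

log(x)/588 - log(x + 1)/135 + 203*log(x + 4)/2700 - 32395*log(x + 7)/370881 + 1127*log(x**2 + 9)/126150 - 3316*atan(x/3)/63075 - 1534/(1827*x + 12789) + C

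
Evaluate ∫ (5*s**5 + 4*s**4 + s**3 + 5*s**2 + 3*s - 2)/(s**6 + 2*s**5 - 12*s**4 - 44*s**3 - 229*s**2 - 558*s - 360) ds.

4597*log(s - 5)/3213 + log(s + 1)/90 - 46*log(s + 2)/91 + 2047*log(s + 4)/675 + 11393*log(s**2 + 9)/22100 - 22357*atan(s/3)/33150 + C

Factor the denominator: (s - 5)*(s + 1)*(s + 2)*(s + 4)*(s**2 + 9).
Partial-fraction decomposition: (11393*s - 22357)/(11050*(s**2 + 9)) + 2047/(675*(s + 4)) - 46/(91*(s + 2)) + 1/(90*(s + 1)) + 4597/(3213*(s - 5)).
Integrate each term; A/(s−a) gives A·log|s−a|; the (Bs+D)/(s²+p²) term gives a log and an atan.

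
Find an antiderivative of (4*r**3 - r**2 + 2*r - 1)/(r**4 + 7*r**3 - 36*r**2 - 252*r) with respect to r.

log(r)/252 + 839*log(r - 6)/936 - 913*log(r + 6)/72 + 1436*log(r + 7)/91 + C

Factor the denominator: r*(r - 6)*(r + 6)*(r + 7).
Partial-fraction decomposition: 1436/(91*(r + 7)) - 913/(72*(r + 6)) + 839/(936*(r - 6)) + 1/(252*r).
Integrate each term: A/(r−a) contributes A·log|r−a|.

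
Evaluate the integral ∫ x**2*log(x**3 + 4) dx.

Let u = x**3 + 4, so du = (3*x**2) dx.
The integral becomes (1/3)·∫ log(u) du; integrate by parts with u′=log(u), dv′=du.

x**3*log(x**3 + 4)/3 - x**3/3 + 4*log(x**3 + 4)/3 + C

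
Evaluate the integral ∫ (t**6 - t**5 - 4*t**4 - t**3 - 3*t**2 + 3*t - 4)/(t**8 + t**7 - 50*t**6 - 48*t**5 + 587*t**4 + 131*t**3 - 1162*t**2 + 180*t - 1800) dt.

Factor the denominator: (t - 6)*(t - 3)*(t - 2)*(t + 2)*(t + 5)**2*(t**2 + 1).
Partial-fraction decomposition: -3*(203*t - 521)/(625300*(t**2 + 1)) - 6371709/(128256128*(t + 5)) + 5427/(16016*(t + 5)**2) - 1/(400*(t + 2)) - 5/(392*(t - 2)) - 113/(9600*(t - 3)) + 16693/(214896*(t - 6)).
Integrate each term; A/(t−a) gives A·log|t−a|; the (Bt+D)/(t²+p²) term gives a log and an atan.

16693*log(t - 6)/214896 - 113*log(t - 3)/9600 - 5*log(t - 2)/392 - log(t + 2)/400 - 6371709*log(t + 5)/128256128 - 609*log(t**2 + 1)/1250600 + 1563*atan(t)/625300 - 5427/(16016*t + 80080) + C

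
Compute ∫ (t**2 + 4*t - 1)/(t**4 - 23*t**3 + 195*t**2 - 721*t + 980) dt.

Factor the denominator: (t - 7)**2*(t - 5)*(t - 4).
Partial-fraction decomposition: -31/(9*(t - 4)) + 11/(t - 5) - 68/(9*(t - 7)) + 38/(3*(t - 7)**2).
Integrate each term; A/(t−a) gives A·log|t−a|; A/(t−a)² gives −A/(t−a).

-68*log(t - 7)/9 + 11*log(t - 5) - 31*log(t - 4)/9 - 38/(3*t - 21) + C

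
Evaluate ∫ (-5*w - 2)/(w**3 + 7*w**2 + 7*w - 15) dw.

Factor the denominator: (w - 1)*(w + 3)*(w + 5).
Partial-fraction decomposition: 23/(12*(w + 5)) - 13/(8*(w + 3)) - 7/(24*(w - 1)).
Integrate each term: A/(w−a) contributes A·log|w−a|.

-7*log(w - 1)/24 - 13*log(w + 3)/8 + 23*log(w + 5)/12 + C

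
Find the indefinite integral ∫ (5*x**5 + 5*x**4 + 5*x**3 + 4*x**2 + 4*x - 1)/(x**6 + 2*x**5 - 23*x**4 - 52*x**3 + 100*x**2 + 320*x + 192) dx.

6799*log(x - 4)/1440 - 901*log(x - 3)/350 - log(x + 1)/10 - 2851*log(x + 2)/900 + 1371*log(x + 4)/224 - 113/(60*x + 120) + C

Factor the denominator: (x - 4)*(x - 3)*(x + 1)*(x + 2)**2*(x + 4).
Partial-fraction decomposition: 1371/(224*(x + 4)) - 2851/(900*(x + 2)) + 113/(60*(x + 2)**2) - 1/(10*(x + 1)) - 901/(350*(x - 3)) + 6799/(1440*(x - 4)).
Integrate each term; A/(x−a) gives A·log|x−a|; A/(x−a)² gives −A/(x−a).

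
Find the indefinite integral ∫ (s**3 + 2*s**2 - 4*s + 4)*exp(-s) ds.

Use integration by parts with u = s**3 + 2*s**2 - 4*s + 4, dv = exp(-s) ds, so v = -exp(-s).
Apply parts 3 times (tabular method): alternate signs, differentiate u down to 0, integrate dv up.

(-s**3 - 5*s**2 - 6*s - 10)*exp(-s) + C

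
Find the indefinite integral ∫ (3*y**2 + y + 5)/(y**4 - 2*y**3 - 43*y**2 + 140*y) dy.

Factor the denominator: y*(y - 5)*(y - 4)*(y + 7).
Partial-fraction decomposition: -145/(924*(y + 7)) - 57/(44*(y - 4)) + 17/(12*(y - 5)) + 1/(28*y).
Integrate each term: A/(y−a) contributes A·log|y−a|.

log(y)/28 + 17*log(y - 5)/12 - 57*log(y - 4)/44 - 145*log(y + 7)/924 + C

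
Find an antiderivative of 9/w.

Let u = 3*w**3, so du = (9*w**2) dw.
Rewriting, the integral becomes 3·∫ 1/u du = 3·log(u).
Substituting back, u = 3*w**3.

9*log(w) + 3*log(3) + C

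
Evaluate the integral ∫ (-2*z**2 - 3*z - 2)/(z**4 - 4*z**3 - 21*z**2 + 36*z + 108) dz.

-23*log(z - 6)/54 + 29*log(z - 3)/90 - log(z + 2)/10 + 11*log(z + 3)/54 + C

Factor the denominator: (z - 6)*(z - 3)*(z + 2)*(z + 3).
Partial-fraction decomposition: 11/(54*(z + 3)) - 1/(10*(z + 2)) + 29/(90*(z - 3)) - 23/(54*(z - 6)).
Integrate each term: A/(z−a) contributes A·log|z−a|.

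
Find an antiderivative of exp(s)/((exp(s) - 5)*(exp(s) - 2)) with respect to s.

Let u = e^s, du = e^s ds.
The integral becomes ∫ du/((u-5)(u-2)); decompose into partial fractions.

log(exp(s) - 5)/3 - log(exp(s) - 2)/3 + C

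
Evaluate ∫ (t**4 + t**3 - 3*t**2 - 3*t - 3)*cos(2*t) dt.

Use integration by parts with u = t**4 + t**3 - 3*t**2 - 3*t - 3, dv = cos(2*t) dt, so v = sin(2*t)/2.
Apply parts 4 times (tabular method): alternate signs, differentiate u down to 0, integrate dv up.

t**4*sin(2*t)/2 + t**3*sin(2*t)/2 + t**3*cos(2*t) - 3*t**2*sin(2*t) + 3*t**2*cos(2*t)/4 - 9*t*sin(2*t)/4 - 3*t*cos(2*t) - 9*cos(2*t)/8 + C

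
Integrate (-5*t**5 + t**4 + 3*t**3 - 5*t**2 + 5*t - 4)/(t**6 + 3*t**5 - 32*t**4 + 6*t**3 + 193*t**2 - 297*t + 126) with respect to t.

-1087*log(t - 3)/240 + 134*log(t - 2)/45 - 181*log(t - 1)/512 + 1151*log(t + 3)/1920 - 85123*log(t + 7)/23040 + 5/(64*t - 64) + C

Factor the denominator: (t - 3)*(t - 2)*(t - 1)**2*(t + 3)*(t + 7).
Partial-fraction decomposition: -85123/(23040*(t + 7)) + 1151/(1920*(t + 3)) - 181/(512*(t - 1)) - 5/(64*(t - 1)**2) + 134/(45*(t - 2)) - 1087/(240*(t - 3)).
Integrate each term; A/(t−a) gives A·log|t−a|; A/(t−a)² gives −A/(t−a).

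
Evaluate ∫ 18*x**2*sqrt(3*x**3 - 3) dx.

Let u = 3*x**3 - 3, so du = (9*x**2) dx.
Rewriting, the integral becomes 2·∫ √u du = 2·(2/3)u^(3/2).
Substituting back, u = 3*x**3 - 3.

4*(3*x**3 - 3)**(3/2)/3 + C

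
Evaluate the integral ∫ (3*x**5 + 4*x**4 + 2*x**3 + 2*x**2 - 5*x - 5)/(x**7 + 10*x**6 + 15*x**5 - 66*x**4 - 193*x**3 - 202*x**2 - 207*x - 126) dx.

Factor the denominator: (x - 3)*(x + 1)*(x + 2)*(x + 3)*(x + 7)*(x**2 + 1).
Partial-fraction decomposition: -(x - 2)/(100*(x**2 + 1)) - 331/(480*(x + 7)) + 431/(480*(x + 3)) - 7/(25*(x + 2)) - 1/(96*(x + 1)) + 221/(2400*(x - 3)).
Integrate each term; A/(x−a) gives A·log|x−a|; the (Bx+D)/(x²+p²) term gives a log and an atan.

221*log(x - 3)/2400 - log(x + 1)/96 - 7*log(x + 2)/25 + 431*log(x + 3)/480 - 331*log(x + 7)/480 - log(x**2 + 1)/200 + atan(x)/50 + C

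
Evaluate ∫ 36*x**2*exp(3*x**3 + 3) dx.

Let u = 3*x**3 + 3, so du = (9*x**2) dx.
Rewriting, the integral becomes 4·∫ e^u du = 4·e^u.
Substituting back, u = 3*x**3 + 3.

4*exp(3*x**3 + 3) + C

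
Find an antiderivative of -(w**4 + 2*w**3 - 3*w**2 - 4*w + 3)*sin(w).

w**4*cos(w) - 4*w**3*sin(w) + 2*w**3*cos(w) - 6*w**2*sin(w) - 15*w**2*cos(w) + 30*w*sin(w) - 16*w*cos(w) + 16*sin(w) + 33*cos(w) + C

Use integration by parts with u = w**4 + 2*w**3 - 3*w**2 - 4*w + 3, dv = -sin(w) dw, so v = cos(w).
Apply parts 4 times (tabular method): alternate signs, differentiate u down to 0, integrate dv up.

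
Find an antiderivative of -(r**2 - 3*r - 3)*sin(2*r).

Use integration by parts with u = r**2 - 3*r - 3, dv = -sin(2*r) dr, so v = cos(2*r)/2.
Apply parts 2 times (tabular method): alternate signs, differentiate u down to 0, integrate dv up.

r**2*cos(2*r)/2 - r*sin(2*r)/2 - 3*r*cos(2*r)/2 + 3*sin(2*r)/4 - 7*cos(2*r)/4 + C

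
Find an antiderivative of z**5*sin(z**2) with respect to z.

Let u = z², du = 2z dz; rewrite as (1/2)∫ u^2·sin(1u) du.
Now integrate by parts 2 times.

-z**4*cos(z**2)/2 + z**2*sin(z**2) + cos(z**2) + C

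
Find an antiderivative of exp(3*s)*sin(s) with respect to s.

Let I denote the integral. Integrate by parts with u = sin(s), dv = exp(3*s) ds, so v = exp(3*s)/3: I = exp(3*s)*sin(s)/3 − (1/3)·∫ exp(3*s)*cos(s) ds.
Apply parts again with u = cos(s), dv = exp(3*s) ds: ∫ exp(3*s)*cos(s) ds = exp(3*s)*cos(s)/3 + (1/3)·I. Substituting back brings back I: I = exp(3*s)*sin(s)/3 - exp(3*s)*cos(s)/9 − (1/9)·I.
Solving for I: (1 + 1/9)·I equals the remaining terms, so I = (9/10)·(exp(3*s)*sin(s)/3 - exp(3*s)*cos(s)/9).

3*exp(3*s)*sin(s)/10 - exp(3*s)*cos(s)/10 + C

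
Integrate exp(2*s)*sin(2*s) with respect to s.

exp(2*s)*sin(2*s)/4 - exp(2*s)*cos(2*s)/4 + C

Let I denote the integral. Integrate by parts with u = sin(2*s), dv = exp(2*s) ds, so v = exp(2*s)/2: I = exp(2*s)*sin(2*s)/2 − ∫ exp(2*s)*cos(2*s) ds.
Apply parts again with u = cos(2*s), dv = exp(2*s) ds: ∫ exp(2*s)*cos(2*s) ds = exp(2*s)*cos(2*s)/2 + I. Substituting back brings back I: I = exp(2*s)*sin(2*s)/2 - exp(2*s)*cos(2*s)/2 − I.
Solving for I: (1 + 1)·I equals the remaining terms, so I = (1/2)·(exp(2*s)*sin(2*s)/2 - exp(2*s)*cos(2*s)/2).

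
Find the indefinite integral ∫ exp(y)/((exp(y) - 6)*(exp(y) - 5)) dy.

Let u = e^y, du = e^y dy.
The integral becomes ∫ du/((u-5)(u-6)); decompose into partial fractions.

log(exp(y) - 6) - log(exp(y) - 5) + C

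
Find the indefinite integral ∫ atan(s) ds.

s*atan(s) - log(s**2 + 1)/2 + C

Use integration by parts with u = arctan(s), dv = ds.
Then du = 1/(s**2 + 1) ds.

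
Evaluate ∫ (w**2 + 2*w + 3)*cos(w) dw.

Use integration by parts with u = w**2 + 2*w + 3, dv = cos(w) dw, so v = sin(w).
Apply parts 2 times (tabular method): alternate signs, differentiate u down to 0, integrate dv up.

w**2*sin(w) + 2*w*sin(w) + 2*w*cos(w) + sin(w) + 2*cos(w) + C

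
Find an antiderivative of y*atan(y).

Use integration by parts with u = arctan(y), dv = y dy.
Then du = 1/(y**2 + 1) dy.

y**2*atan(y)/2 - y/2 + atan(y)/2 + C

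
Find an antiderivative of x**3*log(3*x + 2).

x**4*log(3*x + 2)/4 - x**4/16 + x**3/18 - x**2/18 + 2*x/27 - 4*log(3*x + 2)/81 + C

Use integration by parts with u = log(3*x + 2), dv = x**3 dx.
Then du = 3/(3*x + 2) dx and v = x**4/4.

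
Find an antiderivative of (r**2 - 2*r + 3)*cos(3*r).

Use integration by parts with u = r**2 - 2*r + 3, dv = cos(3*r) dr, so v = sin(3*r)/3.
Apply parts 2 times (tabular method): alternate signs, differentiate u down to 0, integrate dv up.

r**2*sin(3*r)/3 - 2*r*sin(3*r)/3 + 2*r*cos(3*r)/9 + 25*sin(3*r)/27 - 2*cos(3*r)/9 + C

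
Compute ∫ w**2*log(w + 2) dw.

Use integration by parts with u = log(w + 2), dv = w**2 dw.
Then du = 1/(w + 2) dw and v = w**3/3.

w**3*log(w + 2)/3 - w**3/9 + w**2/3 - 4*w/3 + 8*log(w + 2)/3 + C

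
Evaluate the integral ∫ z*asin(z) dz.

Use integration by parts with u = arcsin(z), dv = z dz.
Then du = 1/sqrt(-z**2 + 1) dz.

z**2*asin(z)/2 + z*sqrt(-z**2 + 1)/4 - asin(z)/4 + C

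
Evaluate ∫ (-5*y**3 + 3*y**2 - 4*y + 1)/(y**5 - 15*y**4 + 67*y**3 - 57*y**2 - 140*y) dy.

-log(y)/140 - 1595*log(y - 7)/336 + 569*log(y - 5)/60 - 287*log(y - 4)/60 + 13*log(y + 1)/240 + C

Factor the denominator: y*(y - 7)*(y - 5)*(y - 4)*(y + 1).
Partial-fraction decomposition: 13/(240*(y + 1)) - 287/(60*(y - 4)) + 569/(60*(y - 5)) - 1595/(336*(y - 7)) - 1/(140*y).
Integrate each term: A/(y−a) contributes A·log|y−a|.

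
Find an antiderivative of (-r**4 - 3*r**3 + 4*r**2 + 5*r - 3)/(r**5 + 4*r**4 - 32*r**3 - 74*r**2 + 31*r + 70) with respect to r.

Factor the denominator: (r - 5)*(r - 1)*(r + 1)*(r + 2)*(r + 7).
Partial-fraction decomposition: -607/(1440*(r + 7)) - 11/(105*(r + 2)) - 1/(36*(r + 1)) - 1/(96*(r - 1)) - 439/(1008*(r - 5)).
Integrate each term: A/(r−a) contributes A·log|r−a|.

-439*log(r - 5)/1008 - log(r - 1)/96 - log(r + 1)/36 - 11*log(r + 2)/105 - 607*log(r + 7)/1440 + C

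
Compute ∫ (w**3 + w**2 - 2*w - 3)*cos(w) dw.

w**3*sin(w) + w**2*sin(w) + 3*w**2*cos(w) - 8*w*sin(w) + 2*w*cos(w) - 5*sin(w) - 8*cos(w) + C

Use integration by parts with u = w**3 + w**2 - 2*w - 3, dv = cos(w) dw, so v = sin(w).
Apply parts 3 times (tabular method): alternate signs, differentiate u down to 0, integrate dv up.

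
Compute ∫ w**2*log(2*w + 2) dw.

Use integration by parts with u = log(2*w + 2), dv = w**2 dw.
Then du = 2/(2*w + 2) dw and v = w**3/3.

w**3*log(2*w + 2)/3 - w**3/9 + w**2/6 - w/3 + log(w + 1)/3 + C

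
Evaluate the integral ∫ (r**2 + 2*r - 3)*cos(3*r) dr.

r**2*sin(3*r)/3 + 2*r*sin(3*r)/3 + 2*r*cos(3*r)/9 - 29*sin(3*r)/27 + 2*cos(3*r)/9 + C

Use integration by parts with u = r**2 + 2*r - 3, dv = cos(3*r) dr, so v = sin(3*r)/3.
Apply parts 2 times (tabular method): alternate signs, differentiate u down to 0, integrate dv up.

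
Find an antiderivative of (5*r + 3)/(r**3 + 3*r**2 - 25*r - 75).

Factor the denominator: (r - 5)*(r + 3)*(r + 5).
Partial-fraction decomposition: -11/(10*(r + 5)) + 3/(4*(r + 3)) + 7/(20*(r - 5)).
Integrate each term: A/(r−a) contributes A·log|r−a|.

7*log(r - 5)/20 + 3*log(r + 3)/4 - 11*log(r + 5)/10 + C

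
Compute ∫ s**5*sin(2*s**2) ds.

-s**4*cos(2*s**2)/4 + s**2*sin(2*s**2)/4 + cos(2*s**2)/8 + C

Let u = s², du = 2s ds; rewrite as (1/2)∫ u^2·sin(2u) du.
Now integrate by parts 2 times.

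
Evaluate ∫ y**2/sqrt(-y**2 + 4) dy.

Substitute y = 2·sin(θ), so dy = 2·cos(θ) dθ and the radical becomes sqrt(-y**2 + 4) = 2·cos(θ) by the Pythagorean identity.
Integrate the resulting trig expression in θ, then back-substitute θ = asin(y/2), sin(θ) = y/2, cos(θ) = sqrt(-y**2 + 4)/2 (absorbing any constant into C).

-y*sqrt(-y**2 + 4)/2 + 2*asin(y/2) + C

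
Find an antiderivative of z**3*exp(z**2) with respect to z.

Let u = z², du = 2z dz; rewrite as (1/2)∫ u^1·exp(1u) du.
Now integrate by parts 1 time.

(z**2 - 1)*exp(z**2)/2 + C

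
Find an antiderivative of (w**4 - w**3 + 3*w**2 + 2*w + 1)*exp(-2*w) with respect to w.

Use integration by parts with u = w**4 - w**3 + 3*w**2 + 2*w + 1, dv = exp(-2*w) dw, so v = -exp(-2*w)/2.
Apply parts 4 times (tabular method): alternate signs, differentiate u down to 0, integrate dv up.

(-4*w**4 - 4*w**3 - 18*w**2 - 26*w - 17)*exp(-2*w)/8 + C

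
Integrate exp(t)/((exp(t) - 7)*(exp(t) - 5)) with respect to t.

Let u = e^t, du = e^t dt.
The integral becomes ∫ du/((u-5)(u-7)); decompose into partial fractions.

log(exp(t) - 7)/2 - log(exp(t) - 5)/2 + C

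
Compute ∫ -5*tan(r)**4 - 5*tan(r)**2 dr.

-5*tan(r)**3/3 + C

Let u = tan(r), so du = (tan(r)**2 + 1) dr.
Rewriting, the integral becomes -5·∫ u^2 du = -5·u^3/3.
Substituting back, u = tan(r).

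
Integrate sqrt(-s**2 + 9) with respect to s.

s*sqrt(-s**2 + 9)/2 + 9*asin(s/3)/2 + C

Substitute s = 3·sin(θ), so ds = 3·cos(θ) dθ and the radical becomes sqrt(-s**2 + 9) = 3·cos(θ) by the Pythagorean identity.
Integrate the resulting trig expression in θ, then back-substitute θ = asin(s/3), sin(θ) = s/3, cos(θ) = sqrt(-s**2 + 9)/3 (absorbing any constant into C).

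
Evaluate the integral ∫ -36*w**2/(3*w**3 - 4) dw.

-4*log(3*w**3 - 4) + C

Let u = 3*w**3 - 4, so du = (9*w**2) dw.
Rewriting, the integral becomes -4·∫ 1/u du = -4·log(u).
Substituting back, u = 3*w**3 - 4.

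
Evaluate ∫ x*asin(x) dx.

Use integration by parts with u = arcsin(x), dv = x dx.
Then du = 1/sqrt(-x**2 + 1) dx.

x**2*asin(x)/2 + x*sqrt(-x**2 + 1)/4 - asin(x)/4 + C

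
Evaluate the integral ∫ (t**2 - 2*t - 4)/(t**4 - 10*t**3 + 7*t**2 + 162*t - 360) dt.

Factor the denominator: (t - 6)*(t - 5)*(t - 3)*(t + 4).
Partial-fraction decomposition: -2/(63*(t + 4)) - 1/(42*(t - 3)) - 11/(18*(t - 5)) + 2/(3*(t - 6)).
Integrate each term: A/(t−a) contributes A·log|t−a|.

2*log(t - 6)/3 - 11*log(t - 5)/18 - log(t - 3)/42 - 2*log(t + 4)/63 + C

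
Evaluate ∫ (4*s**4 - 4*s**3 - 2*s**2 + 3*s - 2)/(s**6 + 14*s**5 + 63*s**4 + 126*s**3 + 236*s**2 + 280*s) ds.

Factor the denominator: s*(s + 2)*(s + 5)*(s + 7)*(s**2 + 4).
Partial-fraction decomposition: -(645*s + 1792)/(6148*(s**2 + 4)) - 2171/(742*(s + 7)) + 2933/(870*(s + 5)) - 1/(3*(s + 2)) - 1/(140*s).
Integrate each term; A/(s−a) gives A·log|s−a|; the (Bs+D)/(s²+p²) term gives a log and an atan.

-log(s)/140 - log(s + 2)/3 + 2933*log(s + 5)/870 - 2171*log(s + 7)/742 - 645*log(s**2 + 4)/12296 - 224*atan(s/2)/1537 + C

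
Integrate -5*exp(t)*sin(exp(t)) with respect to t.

Let u = exp(t), so du = (exp(t)) dt.
Rewriting, the integral becomes -5·∫ sin(u) du = -5·-cos(u).
Substituting back, u = exp(t).

5*cos(exp(t)) + C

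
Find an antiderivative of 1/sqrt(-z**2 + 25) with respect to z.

asin(z/5) + C

Substitute z = 5·sin(θ), so dz = 5·cos(θ) dθ and the radical becomes sqrt(-z**2 + 25) = 5·cos(θ) by the Pythagorean identity.
Integrate the resulting trig expression in θ, then back-substitute θ = asin(z/5), sin(θ) = z/5, cos(θ) = sqrt(-z**2 + 25)/5 (absorbing any constant into C).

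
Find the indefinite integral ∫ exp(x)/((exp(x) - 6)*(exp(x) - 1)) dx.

Let u = e^x, du = e^x dx.
The integral becomes ∫ du/((u-1)(u-6)); decompose into partial fractions.

log(exp(x) - 6)/5 - log(exp(x) - 1)/5 + C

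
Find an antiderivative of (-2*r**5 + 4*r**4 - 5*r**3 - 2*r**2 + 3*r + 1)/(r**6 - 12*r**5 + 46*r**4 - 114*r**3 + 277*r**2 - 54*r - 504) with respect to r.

-25801*log(r - 7)/6960 + 1363*log(r - 4)/750 - 41*log(r - 2)/390 - 7*log(r + 1)/1200 + 63*log(r**2 + 9)/188500 - 52574*atan(r/3)/141375 + C

Factor the denominator: (r - 7)*(r - 4)*(r - 2)*(r + 1)*(r**2 + 9).
Partial-fraction decomposition: (63*r - 105148)/(94250*(r**2 + 9)) - 7/(1200*(r + 1)) - 41/(390*(r - 2)) + 1363/(750*(r - 4)) - 25801/(6960*(r - 7)).
Integrate each term; A/(r−a) gives A·log|r−a|; the (Br+D)/(r²+p²) term gives a log and an atan.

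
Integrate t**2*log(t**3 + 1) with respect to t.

Let u = t**3 + 1, so du = (3*t**2) dt.
The integral becomes (1/3)·∫ log(u) du; integrate by parts with u′=log(u), dv′=du.

t**3*log(t**3 + 1)/3 - t**3/3 + log(t**3 + 1)/3 + C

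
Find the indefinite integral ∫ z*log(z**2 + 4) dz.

z**2*log(z**2 + 4)/2 - z**2/2 + 2*log(z**2 + 4) + C

Let u = z**2 + 4, so du = (2*z) dz.
The integral becomes (1/2)·∫ log(u) du; integrate by parts with u′=log(u), dv′=du.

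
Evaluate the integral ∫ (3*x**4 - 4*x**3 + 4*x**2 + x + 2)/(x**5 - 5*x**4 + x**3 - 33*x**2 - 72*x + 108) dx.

397*log(x - 6)/225 - log(x - 1)/25 + 4*log(x + 2)/13 + 2831*log(x**2 + 9)/5850 + 1042*atan(x/3)/2925 + C

Factor the denominator: (x - 6)*(x - 1)*(x + 2)*(x**2 + 9).
Partial-fraction decomposition: (2831*x + 3126)/(2925*(x**2 + 9)) + 4/(13*(x + 2)) - 1/(25*(x - 1)) + 397/(225*(x - 6)).
Integrate each term; A/(x−a) gives A·log|x−a|; the (Bx+D)/(x²+p²) term gives a log and an atan.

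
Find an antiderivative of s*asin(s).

Use integration by parts with u = arcsin(s), dv = s ds.
Then du = 1/sqrt(-s**2 + 1) ds.

s**2*asin(s)/2 + s*sqrt(-s**2 + 1)/4 - asin(s)/4 + C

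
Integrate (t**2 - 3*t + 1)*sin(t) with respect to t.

Use integration by parts with u = t**2 - 3*t + 1, dv = sin(t) dt, so v = -cos(t).
Apply parts 2 times (tabular method): alternate signs, differentiate u down to 0, integrate dv up.

-t**2*cos(t) + 2*t*sin(t) + 3*t*cos(t) - 3*sin(t) + cos(t) + C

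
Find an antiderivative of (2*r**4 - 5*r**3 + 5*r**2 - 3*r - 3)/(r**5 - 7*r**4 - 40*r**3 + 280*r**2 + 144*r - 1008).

Factor the denominator: (r - 7)*(r - 6)*(r - 2)*(r + 2)*(r + 6).
Partial-fraction decomposition: 1289/(1664*(r + 6)) - 95/(1152*(r + 2)) + 3/(640*(r - 2)) - 557/(128*(r - 6)) + 3308/(585*(r - 7)).
Integrate each term: A/(r−a) contributes A·log|r−a|.

3308*log(r - 7)/585 - 557*log(r - 6)/128 + 3*log(r - 2)/640 - 95*log(r + 2)/1152 + 1289*log(r + 6)/1664 + C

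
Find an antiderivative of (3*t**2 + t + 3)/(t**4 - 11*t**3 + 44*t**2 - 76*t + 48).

Factor the denominator: (t - 4)*(t - 3)*(t - 2)**2.
Partial-fraction decomposition: 77/(4*(t - 2)) + 17/(2*(t - 2)**2) - 33/(t - 3) + 55/(4*(t - 4)).
Integrate each term; A/(t−a) gives A·log|t−a|; A/(t−a)² gives −A/(t−a).

55*log(t - 4)/4 - 33*log(t - 3) + 77*log(t - 2)/4 - 17/(2*t - 4) + C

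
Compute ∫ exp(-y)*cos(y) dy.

exp(-y)*sin(y)/2 - exp(-y)*cos(y)/2 + C

Let I denote the integral. Integrate by parts with u = cos(y), dv = exp(-y) dy, so v = -exp(-y): I = -exp(-y)*cos(y) − ∫ exp(-y)*sin(y) dy.
Apply parts again with u = sin(y), dv = exp(-y) dy: ∫ exp(-y)*sin(y) dy = -exp(-y)*sin(y) + I. Substituting back brings back I: I = exp(-y)*sin(y) - exp(-y)*cos(y) − I.
Solving for I: (1 + 1)·I equals the remaining terms, so I = (1/2)·(exp(-y)*sin(y) - exp(-y)*cos(y)).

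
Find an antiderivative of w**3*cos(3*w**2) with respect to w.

w**2*sin(3*w**2)/6 + cos(3*w**2)/18 + C

Let u = w², du = 2w dw; rewrite as (1/2)∫ u^1·cos(3u) du.
Now integrate by parts 1 time.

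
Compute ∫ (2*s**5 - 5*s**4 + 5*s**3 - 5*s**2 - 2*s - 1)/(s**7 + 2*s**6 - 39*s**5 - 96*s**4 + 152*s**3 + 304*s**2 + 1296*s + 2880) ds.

Factor the denominator: (s - 6)*(s - 3)*(s + 2)*(s + 4)*(s + 5)*(s**2 + 4).
Partial-fraction decomposition: (2682*s - 3173)/(150800*(s**2 + 4)) - 843/(638*(s + 5)) + 3721/(2800*(s + 4)) - 67/(640*(s + 2)) - 41/(2730*(s - 3)) + 9959/(105600*(s - 6)).
Integrate each term; A/(s−a) gives A·log|s−a|; the (Bs+D)/(s²+p²) term gives a log and an atan.

9959*log(s - 6)/105600 - 41*log(s - 3)/2730 - 67*log(s + 2)/640 + 3721*log(s + 4)/2800 - 843*log(s + 5)/638 + 1341*log(s**2 + 4)/150800 - 3173*atan(s/2)/301600 + C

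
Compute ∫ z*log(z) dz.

z**2*log(z)/2 - z**2/4 + C

Use integration by parts with u = log(z), dv = z dz.
Then du = 1/z dz and v = z**2/2.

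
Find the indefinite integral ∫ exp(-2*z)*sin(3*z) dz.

Let I denote the integral. Integrate by parts with u = sin(3*z), dv = exp(-2*z) dz, so v = -exp(-2*z)/2: I = -exp(-2*z)*sin(3*z)/2 + (3/2)·∫ exp(-2*z)*cos(3*z) dz.
Apply parts again with u = cos(3*z), dv = exp(-2*z) dz: ∫ exp(-2*z)*cos(3*z) dz = -exp(-2*z)*cos(3*z)/2 − (3/2)·I. Substituting back brings back I: I = -exp(-2*z)*sin(3*z)/2 - 3*exp(-2*z)*cos(3*z)/4 − (9/4)·I.
Solving for I: (1 + 9/4)·I equals the remaining terms, so I = (4/13)·(-exp(-2*z)*sin(3*z)/2 - 3*exp(-2*z)*cos(3*z)/4).

-2*exp(-2*z)*sin(3*z)/13 - 3*exp(-2*z)*cos(3*z)/13 + C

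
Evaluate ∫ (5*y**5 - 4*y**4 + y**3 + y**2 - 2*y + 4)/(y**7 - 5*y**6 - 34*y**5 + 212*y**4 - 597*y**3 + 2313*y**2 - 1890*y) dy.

Factor the denominator: y*(y - 6)*(y - 5)*(y - 1)*(y + 7)*(y**2 + 9).
Partial-fraction decomposition: -(32867*y - 60303)/(266220*(y**2 + 9)) - 31305/(168896*(y + 7)) + 1/(320*(y - 1)) - 4423/(2720*(y - 5)) + 3394/(1755*(y - 6)) - 2/(945*y).
Integrate each term; A/(y−a) gives A·log|y−a|; the (By+D)/(y²+p²) term gives a log and an atan.

-2*log(y)/945 + 3394*log(y - 6)/1755 - 4423*log(y - 5)/2720 + log(y - 1)/320 - 31305*log(y + 7)/168896 - 32867*log(y**2 + 9)/532440 + 20101*atan(y/3)/266220 + C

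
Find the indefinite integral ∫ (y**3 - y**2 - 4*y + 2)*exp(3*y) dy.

Use integration by parts with u = y**3 - y**2 - 4*y + 2, dv = exp(3*y) dy, so v = exp(3*y)/3.
Apply parts 3 times (tabular method): alternate signs, differentiate u down to 0, integrate dv up.

(9*y**3 - 18*y**2 - 24*y + 26)*exp(3*y)/27 + C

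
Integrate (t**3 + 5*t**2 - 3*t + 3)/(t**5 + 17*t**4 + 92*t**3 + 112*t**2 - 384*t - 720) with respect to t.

Factor the denominator: (t - 2)*(t + 2)*(t + 5)*(t + 6)**2.
Partial-fraction decomposition: -195/(256*(t + 6)) + 15/(32*(t + 6)**2) + 6/(7*(t + 5)) - 7/(64*(t + 2)) + 25/(1792*(t - 2)).
Integrate each term; A/(t−a) gives A·log|t−a|; A/(t−a)² gives −A/(t−a).

25*log(t - 2)/1792 - 7*log(t + 2)/64 + 6*log(t + 5)/7 - 195*log(t + 6)/256 - 15/(32*t + 192) + C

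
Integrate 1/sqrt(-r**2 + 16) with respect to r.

Substitute r = 4·sin(θ), so dr = 4·cos(θ) dθ and the radical becomes sqrt(-r**2 + 16) = 4·cos(θ) by the Pythagorean identity.
Integrate the resulting trig expression in θ, then back-substitute θ = asin(r/4), sin(θ) = r/4, cos(θ) = sqrt(-r**2 + 16)/4 (absorbing any constant into C).

asin(r/4) + C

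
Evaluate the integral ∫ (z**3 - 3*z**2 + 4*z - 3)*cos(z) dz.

z**3*sin(z) - 3*z**2*sin(z) + 3*z**2*cos(z) - 2*z*sin(z) - 6*z*cos(z) + 3*sin(z) - 2*cos(z) + C

Use integration by parts with u = z**3 - 3*z**2 + 4*z - 3, dv = cos(z) dz, so v = sin(z).
Apply parts 3 times (tabular method): alternate signs, differentiate u down to 0, integrate dv up.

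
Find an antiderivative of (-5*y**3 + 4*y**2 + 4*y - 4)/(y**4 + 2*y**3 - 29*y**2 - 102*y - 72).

Factor the denominator: (y - 6)*(y + 1)*(y + 3)*(y + 4).
Partial-fraction decomposition: -182/(15*(y + 4)) + 155/(18*(y + 3)) - 1/(42*(y + 1)) - 458/(315*(y - 6)).
Integrate each term: A/(y−a) contributes A·log|y−a|.

-458*log(y - 6)/315 - log(y + 1)/42 + 155*log(y + 3)/18 - 182*log(y + 4)/15 + C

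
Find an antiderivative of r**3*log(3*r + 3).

Use integration by parts with u = log(3*r + 3), dv = r**3 dr.
Then du = 3/(3*r + 3) dr and v = r**4/4.

r**4*log(3*r + 3)/4 - r**4/16 + r**3/12 - r**2/8 + r/4 - log(r + 1)/4 + C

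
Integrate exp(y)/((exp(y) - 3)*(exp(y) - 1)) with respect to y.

Let u = e^y, du = e^y dy.
The integral becomes ∫ du/((u-1)(u-3)); decompose into partial fractions.

log(exp(y) - 3)/2 - log(exp(y) - 1)/2 + C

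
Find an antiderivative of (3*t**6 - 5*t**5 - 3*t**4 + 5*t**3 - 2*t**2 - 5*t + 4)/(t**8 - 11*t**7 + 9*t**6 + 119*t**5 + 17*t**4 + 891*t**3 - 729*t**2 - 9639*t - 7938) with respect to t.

328093*log(t - 7)/2583552 + 167*log(t - 3)/6912 - 7*log(t + 1)/5120 + 2*log(t + 2)/39 - 121*log(t + 3)/864 - 80059*log(t**2 + 9)/2623920 + 564347*atan(t/3)/11807640 - 5851/(3712*t - 25984) + C

Factor the denominator: (t - 7)**2*(t - 3)*(t + 1)*(t + 2)*(t + 3)*(t**2 + 9).
Partial-fraction decomposition: -7*(34311*t - 80621)/(3935880*(t**2 + 9)) - 121/(864*(t + 3)) + 2/(39*(t + 2)) - 7/(5120*(t + 1)) + 167/(6912*(t - 3)) + 328093/(2583552*(t - 7)) + 5851/(3712*(t - 7)**2).
Integrate each term; A/(t−a) gives A·log|t−a|; the (Bt+D)/(t²+p²) term gives a log and an atan.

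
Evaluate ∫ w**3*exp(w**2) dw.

(w**2 - 1)*exp(w**2)/2 + C

Let u = w², du = 2w dw; rewrite as (1/2)∫ u^1·exp(1u) du.
Now integrate by parts 1 time.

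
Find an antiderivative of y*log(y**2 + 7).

y**2*log(y**2 + 7)/2 - y**2/2 + 7*log(y**2 + 7)/2 + C

Let u = y**2 + 7, so du = (2*y) dy.
The integral becomes (1/2)·∫ log(u) du; integrate by parts with u′=log(u), dv′=du.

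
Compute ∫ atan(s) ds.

Use integration by parts with u = arctan(s), dv = ds.
Then du = 1/(s**2 + 1) ds.

s*atan(s) - log(s**2 + 1)/2 + C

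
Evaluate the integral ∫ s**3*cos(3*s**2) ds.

s**2*sin(3*s**2)/6 + cos(3*s**2)/18 + C

Let u = s², du = 2s ds; rewrite as (1/2)∫ u^1·cos(3u) du.
Now integrate by parts 1 time.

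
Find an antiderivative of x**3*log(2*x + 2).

Use integration by parts with u = log(2*x + 2), dv = x**3 dx.
Then du = 2/(2*x + 2) dx and v = x**4/4.

x**4*log(2*x + 2)/4 - x**4/16 + x**3/12 - x**2/8 + x/4 - log(x + 1)/4 + C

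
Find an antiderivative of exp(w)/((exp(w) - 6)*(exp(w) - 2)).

log(exp(w) - 6)/4 - log(exp(w) - 2)/4 + C

Let u = e^w, du = e^w dw.
The integral becomes ∫ du/((u-6)(u-2)); decompose into partial fractions.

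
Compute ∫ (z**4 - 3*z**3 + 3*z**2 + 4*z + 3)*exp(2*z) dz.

Use integration by parts with u = z**4 - 3*z**3 + 3*z**2 + 4*z + 3, dv = exp(2*z) dz, so v = exp(2*z)/2.
Apply parts 4 times (tabular method): alternate signs, differentiate u down to 0, integrate dv up.

(4*z**4 - 20*z**3 + 42*z**2 - 26*z + 25)*exp(2*z)/8 + C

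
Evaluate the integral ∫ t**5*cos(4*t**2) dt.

t**4*sin(4*t**2)/8 + t**2*cos(4*t**2)/16 - sin(4*t**2)/64 + C

Let u = t², du = 2t dt; rewrite as (1/2)∫ u^2·cos(4u) du.
Now integrate by parts 2 times.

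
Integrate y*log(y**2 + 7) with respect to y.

Let u = y**2 + 7, so du = (2*y) dy.
The integral becomes (1/2)·∫ log(u) du; integrate by parts with u′=log(u), dv′=du.

y**2*log(y**2 + 7)/2 - y**2/2 + 7*log(y**2 + 7)/2 + C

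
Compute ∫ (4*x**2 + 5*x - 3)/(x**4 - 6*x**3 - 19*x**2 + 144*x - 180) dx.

Factor the denominator: (x - 6)*(x - 3)*(x - 2)*(x + 5).
Partial-fraction decomposition: -9/(77*(x + 5)) + 23/(28*(x - 2)) - 2/(x - 3) + 57/(44*(x - 6)).
Integrate each term: A/(x−a) contributes A·log|x−a|.

57*log(x - 6)/44 - 2*log(x - 3) + 23*log(x - 2)/28 - 9*log(x + 5)/77 + C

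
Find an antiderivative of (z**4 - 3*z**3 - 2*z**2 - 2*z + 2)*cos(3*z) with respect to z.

z**4*sin(3*z)/3 - z**3*sin(3*z) + 4*z**3*cos(3*z)/9 - 10*z**2*sin(3*z)/9 - z**2*cos(3*z) - 20*z*cos(3*z)/27 + 74*sin(3*z)/81 + C

Use integration by parts with u = z**4 - 3*z**3 - 2*z**2 - 2*z + 2, dv = cos(3*z) dz, so v = sin(3*z)/3.
Apply parts 4 times (tabular method): alternate signs, differentiate u down to 0, integrate dv up.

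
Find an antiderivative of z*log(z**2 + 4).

Let u = z**2 + 4, so du = (2*z) dz.
The integral becomes (1/2)·∫ log(u) du; integrate by parts with u′=log(u), dv′=du.

z**2*log(z**2 + 4)/2 - z**2/2 + 2*log(z**2 + 4) + C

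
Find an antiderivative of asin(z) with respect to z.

Use integration by parts with u = arcsin(z), dv = dz.
Then du = 1/sqrt(-z**2 + 1) dz.

z*asin(z) + sqrt(-z**2 + 1) + C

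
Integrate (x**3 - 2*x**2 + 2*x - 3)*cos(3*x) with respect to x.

Use integration by parts with u = x**3 - 2*x**2 + 2*x - 3, dv = cos(3*x) dx, so v = sin(3*x)/3.
Apply parts 3 times (tabular method): alternate signs, differentiate u down to 0, integrate dv up.

x**3*sin(3*x)/3 - 2*x**2*sin(3*x)/3 + x**2*cos(3*x)/3 + 4*x*sin(3*x)/9 - 4*x*cos(3*x)/9 - 23*sin(3*x)/27 + 4*cos(3*x)/27 + C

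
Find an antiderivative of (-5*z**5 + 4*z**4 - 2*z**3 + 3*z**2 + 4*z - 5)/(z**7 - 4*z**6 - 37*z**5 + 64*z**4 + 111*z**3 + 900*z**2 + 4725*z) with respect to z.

-log(z)/945 - 74947*log(z - 7)/97440 + 2657*log(z - 5)/5440 - 1603*log(z + 3)/8640 + 737*log(z + 5)/1632 + 419*log(z**2 + 9)/53244 - 6329*atan(z/3)/53244 + C

Factor the denominator: z*(z - 7)*(z - 5)*(z + 3)*(z + 5)*(z**2 + 9).
Partial-fraction decomposition: (838*z - 18987)/(53244*(z**2 + 9)) + 737/(1632*(z + 5)) - 1603/(8640*(z + 3)) + 2657/(5440*(z - 5)) - 74947/(97440*(z - 7)) - 1/(945*z).
Integrate each term; A/(z−a) gives A·log|z−a|; the (Bz+D)/(z²+p²) term gives a log and an atan.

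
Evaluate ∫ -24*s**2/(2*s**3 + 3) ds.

Let u = 2*s**3 + 3, so du = (6*s**2) ds.
Rewriting, the integral becomes -4·∫ 1/u du = -4·log(u).
Substituting back, u = 2*s**3 + 3.

-4*log(2*s**3 + 3) + C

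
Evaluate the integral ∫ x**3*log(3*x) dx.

Use integration by parts with u = log(3*x), dv = x**3 dx.
Then du = 1/x dx and v = x**4/4.

x**4*(log(x) + log(3))/4 - x**4/16 + C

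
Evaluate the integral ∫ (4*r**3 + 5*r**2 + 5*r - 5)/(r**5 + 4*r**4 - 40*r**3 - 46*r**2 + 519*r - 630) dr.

-2267*log(r - 3)/3200 + 19*log(r - 2)/21 + 405*log(r + 5)/896 - 389*log(r + 7)/600 - 163/(80*r - 240) + C

Factor the denominator: (r - 3)**2*(r - 2)*(r + 5)*(r + 7).
Partial-fraction decomposition: -389/(600*(r + 7)) + 405/(896*(r + 5)) + 19/(21*(r - 2)) - 2267/(3200*(r - 3)) + 163/(80*(r - 3)**2).
Integrate each term; A/(r−a) gives A·log|r−a|; A/(r−a)² gives −A/(r−a).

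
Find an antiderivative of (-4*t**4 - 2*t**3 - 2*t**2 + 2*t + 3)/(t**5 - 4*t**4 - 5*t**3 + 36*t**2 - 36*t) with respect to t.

Factor the denominator: t*(t - 3)*(t - 2)**2*(t + 3).
Partial-fraction decomposition: -97/(150*(t + 3)) + 1823/(100*(t - 2)) + 81/(10*(t - 2)**2) - 43/(2*(t - 3)) - 1/(12*t).
Integrate each term; A/(t−a) gives A·log|t−a|; A/(t−a)² gives −A/(t−a).

-log(t)/12 - 43*log(t - 3)/2 + 1823*log(t - 2)/100 - 97*log(t + 3)/150 - 81/(10*t - 20) + C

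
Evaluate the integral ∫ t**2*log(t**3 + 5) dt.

t**3*log(t**3 + 5)/3 - t**3/3 + 5*log(t**3 + 5)/3 + C

Let u = t**3 + 5, so du = (3*t**2) dt.
The integral becomes (1/3)·∫ log(u) du; integrate by parts with u′=log(u), dv′=du.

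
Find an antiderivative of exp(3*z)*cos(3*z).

exp(3*z)*sin(3*z)/6 + exp(3*z)*cos(3*z)/6 + C

Let I denote the integral. Integrate by parts with u = cos(3*z), dv = exp(3*z) dz, so v = exp(3*z)/3: I = exp(3*z)*cos(3*z)/3 + ∫ exp(3*z)*sin(3*z) dz.
Apply parts again with u = sin(3*z), dv = exp(3*z) dz: ∫ exp(3*z)*sin(3*z) dz = exp(3*z)*sin(3*z)/3 − I. Substituting back brings back I: I = exp(3*z)*sin(3*z)/3 + exp(3*z)*cos(3*z)/3 − I.
Solving for I: (1 + 1)·I equals the remaining terms, so I = (1/2)·(exp(3*z)*sin(3*z)/3 + exp(3*z)*cos(3*z)/3).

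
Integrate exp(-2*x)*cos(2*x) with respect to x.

Let I denote the integral. Integrate by parts with u = cos(2*x), dv = exp(-2*x) dx, so v = -exp(-2*x)/2: I = -exp(-2*x)*cos(2*x)/2 − ∫ exp(-2*x)*sin(2*x) dx.
Apply parts again with u = sin(2*x), dv = exp(-2*x) dx: ∫ exp(-2*x)*sin(2*x) dx = -exp(-2*x)*sin(2*x)/2 + I. Substituting back brings back I: I = exp(-2*x)*sin(2*x)/2 - exp(-2*x)*cos(2*x)/2 − I.
Solving for I: (1 + 1)·I equals the remaining terms, so I = (1/2)·(exp(-2*x)*sin(2*x)/2 - exp(-2*x)*cos(2*x)/2).

exp(-2*x)*sin(2*x)/4 - exp(-2*x)*cos(2*x)/4 + C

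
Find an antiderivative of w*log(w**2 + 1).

w**2*log(w**2 + 1)/2 - w**2/2 + log(w**2 + 1)/2 + C

Let u = w**2 + 1, so du = (2*w) dw.
The integral becomes (1/2)·∫ log(u) du; integrate by parts with u′=log(u), dv′=du.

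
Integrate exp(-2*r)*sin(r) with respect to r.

-2*exp(-2*r)*sin(r)/5 - exp(-2*r)*cos(r)/5 + C

Let I denote the integral. Integrate by parts with u = sin(r), dv = exp(-2*r) dr, so v = -exp(-2*r)/2: I = -exp(-2*r)*sin(r)/2 + (1/2)·∫ exp(-2*r)*cos(r) dr.
Apply parts again with u = cos(r), dv = exp(-2*r) dr: ∫ exp(-2*r)*cos(r) dr = -exp(-2*r)*cos(r)/2 − (1/2)·I. Substituting back brings back I: I = -exp(-2*r)*sin(r)/2 - exp(-2*r)*cos(r)/4 − (1/4)·I.
Solving for I: (1 + 1/4)·I equals the remaining terms, so I = (4/5)·(-exp(-2*r)*sin(r)/2 - exp(-2*r)*cos(r)/4).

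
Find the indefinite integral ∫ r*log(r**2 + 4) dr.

Let u = r**2 + 4, so du = (2*r) dr.
The integral becomes (1/2)·∫ log(u) du; integrate by parts with u′=log(u), dv′=du.

r**2*log(r**2 + 4)/2 - r**2/2 + 2*log(r**2 + 4) + C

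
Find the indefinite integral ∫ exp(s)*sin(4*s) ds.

Let I denote the integral. Integrate by parts with u = sin(4*s), dv = exp(s) ds, so v = exp(s): I = exp(s)*sin(4*s) − 4·∫ exp(s)*cos(4*s) ds.
Apply parts again with u = cos(4*s), dv = exp(s) ds: ∫ exp(s)*cos(4*s) ds = exp(s)*cos(4*s) + 4·I. Substituting back brings back I: I = exp(s)*sin(4*s) - 4*exp(s)*cos(4*s) − 16·I.
Solving for I: (1 + 16)·I equals the remaining terms, so I = (1/17)·(exp(s)*sin(4*s) - 4*exp(s)*cos(4*s)).

exp(s)*sin(4*s)/17 - 4*exp(s)*cos(4*s)/17 + C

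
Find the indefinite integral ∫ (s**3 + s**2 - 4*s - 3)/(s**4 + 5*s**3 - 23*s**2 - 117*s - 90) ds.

127*log(s - 5)/528 - log(s + 1)/60 - 3*log(s + 3)/16 + 53*log(s + 6)/55 + C

Factor the denominator: (s - 5)*(s + 1)*(s + 3)*(s + 6).
Partial-fraction decomposition: 53/(55*(s + 6)) - 3/(16*(s + 3)) - 1/(60*(s + 1)) + 127/(528*(s - 5)).
Integrate each term: A/(s−a) contributes A·log|s−a|.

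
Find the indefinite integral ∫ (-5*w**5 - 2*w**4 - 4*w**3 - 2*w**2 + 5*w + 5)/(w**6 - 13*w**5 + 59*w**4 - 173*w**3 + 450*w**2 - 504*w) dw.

Factor the denominator: w*(w - 7)*(w - 4)*(w - 2)*(w**2 + 9).
Partial-fraction decomposition: (28559*w - 29709)/(33930*(w**2 + 9)) - 217/(260*(w - 2)) + 393/(40*(w - 4)) - 30089/(2030*(w - 7)) - 5/(504*w).
Integrate each term; A/(w−a) gives A·log|w−a|; the (Bw+D)/(w²+p²) term gives a log and an atan.

-5*log(w)/504 - 30089*log(w - 7)/2030 + 393*log(w - 4)/40 - 217*log(w - 2)/260 + 28559*log(w**2 + 9)/67860 - 3301*atan(w/3)/11310 + C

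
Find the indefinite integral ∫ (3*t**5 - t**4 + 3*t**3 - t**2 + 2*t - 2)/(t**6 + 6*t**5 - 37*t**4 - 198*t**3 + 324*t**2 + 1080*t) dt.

Factor the denominator: t*(t - 5)*(t - 3)*(t + 2)*(t + 6)**2.
Partial-fraction decomposition: 89561/(42768*(t + 6)) - 1151/(108*(t + 6)**2) + 73/(560*(t + 2)) - 362/(1215*(t - 3)) + 414/(385*(t - 5)) - 1/(540*t).
Integrate each term; A/(t−a) gives A·log|t−a|; A/(t−a)² gives −A/(t−a).

-log(t)/540 + 414*log(t - 5)/385 - 362*log(t - 3)/1215 + 73*log(t + 2)/560 + 89561*log(t + 6)/42768 + 1151/(108*t + 648) + C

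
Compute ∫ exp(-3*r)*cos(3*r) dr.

Let I denote the integral. Integrate by parts with u = cos(3*r), dv = exp(-3*r) dr, so v = -exp(-3*r)/3: I = -exp(-3*r)*cos(3*r)/3 − ∫ exp(-3*r)*sin(3*r) dr.
Apply parts again with u = sin(3*r), dv = exp(-3*r) dr: ∫ exp(-3*r)*sin(3*r) dr = -exp(-3*r)*sin(3*r)/3 + I. Substituting back brings back I: I = exp(-3*r)*sin(3*r)/3 - exp(-3*r)*cos(3*r)/3 − I.
Solving for I: (1 + 1)·I equals the remaining terms, so I = (1/2)·(exp(-3*r)*sin(3*r)/3 - exp(-3*r)*cos(3*r)/3).

exp(-3*r)*sin(3*r)/6 - exp(-3*r)*cos(3*r)/6 + C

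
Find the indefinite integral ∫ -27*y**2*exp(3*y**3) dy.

-3*exp(3*y**3) + C

Let u = 3*y**3, so du = (9*y**2) dy.
Rewriting, the integral becomes -3·∫ e^u du = -3·e^u.
Substituting back, u = 3*y**3.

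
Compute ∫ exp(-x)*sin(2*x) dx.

Let I denote the integral. Integrate by parts with u = sin(2*x), dv = exp(-x) dx, so v = -exp(-x): I = -exp(-x)*sin(2*x) + 2·∫ exp(-x)*cos(2*x) dx.
Apply parts again with u = cos(2*x), dv = exp(-x) dx: ∫ exp(-x)*cos(2*x) dx = -exp(-x)*cos(2*x) − 2·I. Substituting back brings back I: I = -exp(-x)*sin(2*x) - 2*exp(-x)*cos(2*x) − 4·I.
Solving for I: (1 + 4)·I equals the remaining terms, so I = (1/5)·(-exp(-x)*sin(2*x) - 2*exp(-x)*cos(2*x)).

-exp(-x)*sin(2*x)/5 - 2*exp(-x)*cos(2*x)/5 + C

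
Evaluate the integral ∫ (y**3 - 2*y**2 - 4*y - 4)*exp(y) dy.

(y**3 - 5*y**2 + 6*y - 10)*exp(y) + C

Use integration by parts with u = y**3 - 2*y**2 - 4*y - 4, dv = exp(y) dy, so v = exp(y).
Apply parts 3 times (tabular method): alternate signs, differentiate u down to 0, integrate dv up.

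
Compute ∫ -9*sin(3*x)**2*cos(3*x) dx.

-sin(3*x)**3 + C

Let u = sin(3*x), so du = (3*cos(3*x)) dx.
Rewriting, the integral becomes -3·∫ u^2 du = -3·u^3/3.
Substituting back, u = sin(3*x).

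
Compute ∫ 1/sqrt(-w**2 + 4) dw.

asin(w/2) + C

Substitute w = 2·sin(θ), so dw = 2·cos(θ) dθ and the radical becomes sqrt(-w**2 + 4) = 2·cos(θ) by the Pythagorean identity.
Integrate the resulting trig expression in θ, then back-substitute θ = asin(w/2), sin(θ) = w/2, cos(θ) = sqrt(-w**2 + 4)/2 (absorbing any constant into C).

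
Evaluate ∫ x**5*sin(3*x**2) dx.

Let u = x², du = 2x dx; rewrite as (1/2)∫ u^2·sin(3u) du.
Now integrate by parts 2 times.

-x**4*cos(3*x**2)/6 + x**2*sin(3*x**2)/9 + cos(3*x**2)/27 + C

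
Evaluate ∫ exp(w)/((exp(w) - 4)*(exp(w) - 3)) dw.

log(exp(w) - 4) - log(exp(w) - 3) + C

Let u = e^w, du = e^w dw.
The integral becomes ∫ du/((u-3)(u-4)); decompose into partial fractions.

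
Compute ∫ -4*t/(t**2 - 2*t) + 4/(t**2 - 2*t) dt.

Let u = t**2 - 2*t, so du = (2*t - 2) dt.
Rewriting, the integral becomes -2·∫ 1/u du = -2·log(u).
Substituting back, u = t**2 - 2*t.

-2*log(t**2 - 2*t) + C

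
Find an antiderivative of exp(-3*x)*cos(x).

exp(-3*x)*sin(x)/10 - 3*exp(-3*x)*cos(x)/10 + C

Let I denote the integral. Integrate by parts with u = cos(x), dv = exp(-3*x) dx, so v = -exp(-3*x)/3: I = -exp(-3*x)*cos(x)/3 − (1/3)·∫ exp(-3*x)*sin(x) dx.
Apply parts again with u = sin(x), dv = exp(-3*x) dx: ∫ exp(-3*x)*sin(x) dx = -exp(-3*x)*sin(x)/3 + (1/3)·I. Substituting back brings back I: I = exp(-3*x)*sin(x)/9 - exp(-3*x)*cos(x)/3 − (1/9)·I.
Solving for I: (1 + 1/9)·I equals the remaining terms, so I = (9/10)·(exp(-3*x)*sin(x)/9 - exp(-3*x)*cos(x)/3).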